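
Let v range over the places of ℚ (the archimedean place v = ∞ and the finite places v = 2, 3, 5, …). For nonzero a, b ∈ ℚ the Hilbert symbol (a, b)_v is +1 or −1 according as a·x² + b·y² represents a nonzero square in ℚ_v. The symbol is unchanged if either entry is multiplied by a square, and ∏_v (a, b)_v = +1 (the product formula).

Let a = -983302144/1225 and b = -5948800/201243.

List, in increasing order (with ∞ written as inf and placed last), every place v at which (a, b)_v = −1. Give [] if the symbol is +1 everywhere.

[3, 11, 31, inf]

Mod squares: a ≡ -31, b ≡ -66. Check v ∈ {∞, 2, 3, 5, 7, 11, 13, 31, 37}.
v=37: a=37^0·(≡22), b=37^-2·(≡14) mod 37; (22|37)=-1, (14|37)=-1; (−1)^{0·-2·18}·(-1)^-2·(-1)^0 = +1.
v=31: a=31^1·(≡17), b=31^0·(≡13) mod 31; (17|31)=-1, (13|31)=-1; (−1)^{1·0·15}·(-1)^0·(-1)^1 = -1.
v=2: v_2(a)=18, v_2(b)=7; units ≡ 1, 7 (mod 8); ε·ε+αω+βω = 0·1+18·0+7·0 ≡ 0  ⇒  (a,b)_2 = +1.
v=5: a=5^-2·(≡4), b=5^2·(≡1) mod 5; (4|5)=+1, (1|5)=+1; (−1)^{-2·2·2}·(+1)^2·(+1)^-2 = +1.
v=11: a=11^2·(≡7), b=11^1·(≡9) mod 11; (7|11)=-1, (9|11)=+1; (−1)^{2·1·5}·(-1)^1·(+1)^2 = -1.
v=13: a=13^0·(≡11), b=13^2·(≡10) mod 13; (11|13)=-1, (10|13)=+1; (−1)^{0·2·6}·(-1)^2·(+1)^0 = +1.
v=3: a=3^0·(≡2), b=3^-1·(≡2) mod 3; (2|3)=-1, (2|3)=-1; (−1)^{0·-1·1}·(-1)^-1·(-1)^0 = -1.
v=7: a=7^-2·(≡2), b=7^-2·(≡2) mod 7; (2|7)=+1, (2|7)=+1; (−1)^{-2·-2·3}·(+1)^-2·(+1)^-2 = +1.
v=∞: -31 < 0 and -66 < 0  ⇒  (a,b)_∞ = -1.
|Ram(-31, -66)| = 4, even; anisotropic at {3, 11, 31, ∞}.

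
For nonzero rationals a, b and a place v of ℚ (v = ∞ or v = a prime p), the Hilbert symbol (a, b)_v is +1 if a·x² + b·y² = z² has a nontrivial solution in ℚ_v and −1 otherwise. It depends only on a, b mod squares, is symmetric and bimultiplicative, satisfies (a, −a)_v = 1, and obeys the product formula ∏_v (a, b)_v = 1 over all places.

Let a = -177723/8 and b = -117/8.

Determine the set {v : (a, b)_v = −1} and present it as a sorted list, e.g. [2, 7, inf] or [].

[13, inf]

(a, b) ≡ (-806, -26) mod (ℚ^×)²; places V = {2, 3, 7, 13, 31, ∞}.
(a,b)_31: α=1, u≡8; β=0, v≡28 (mod 31); (8|31)=+1, (28|31)=+1; sign (−1)^0·+1^0·+1^1 = +1.
(a,b)_7: α=2, u≡6; β=0, v≡2 (mod 7); (6|7)=-1, (2|7)=+1; sign (−1)^0·-1^0·+1^2 = +1.
(a,b)_3: α=2, u≡1; β=2, v≡1 (mod 3); (1|3)=+1, (1|3)=+1; sign (−1)^0·+1^2·+1^2 = +1.
(a,b)_13: α=1, u≡12; β=1, v≡7 (mod 13); (12|13)=+1, (7|13)=-1; sign (−1)^0·+1^1·-1^1 = -1.
(a,b)_2: α=-3, β=-3; u≡5, v≡3 (mod 8); ε(u)ε(v)=0·1, αω(v)=-3·1, βω(u)=-3·1; sum ≡ 0  ⇒  +1.
(a,b)_∞: sgn(-806)=−, sgn(-26)=−, so -1.
Ram(-806, -26) = {13, ∞}; no ℚ_13-point on the conic.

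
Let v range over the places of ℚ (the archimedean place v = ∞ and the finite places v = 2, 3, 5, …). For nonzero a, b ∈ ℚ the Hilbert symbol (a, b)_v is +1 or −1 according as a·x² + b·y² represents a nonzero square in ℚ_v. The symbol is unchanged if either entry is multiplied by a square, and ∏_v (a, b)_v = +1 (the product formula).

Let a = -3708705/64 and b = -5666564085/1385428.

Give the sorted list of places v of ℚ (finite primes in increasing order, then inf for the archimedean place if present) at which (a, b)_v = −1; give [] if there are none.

(a, b) ≡ (-21945, -72105) mod (ℚ^×)²; places V = {2, 3, 5, 7, 11, 13, 19, 23, 37, ∞}.
(a,b)_5: α=1, u≡1; β=1, v≡1 (mod 5); (1|5)=+1, (1|5)=+1; sign (−1)^0·+1^1·+1^1 = +1.
(a,b)_2: α=-6, β=-2; u≡7, v≡7 (mod 8); ε(u)ε(v)=1·1, αω(v)=-6·0, βω(u)=-2·0; sum ≡ 1  ⇒  -1.
(a,b)_23: α=0, u≡14; β=-1, v≡12 (mod 23); (14|23)=-1, (12|23)=+1; sign (−1)^0·-1^-1·+1^0 = -1.
(a,b)_∞: sgn(-21945)=−, sgn(-72105)=−, so -1.
(a,b)_37: α=0, u≡1; β=-2, v≡18 (mod 37); (1|37)=+1, (18|37)=-1; sign (−1)^0·+1^-2·-1^0 = +1.
(a,b)_13: α=2, u≡1; β=2, v≡5 (mod 13); (1|13)=+1, (5|13)=-1; sign (−1)^0·+1^2·-1^2 = +1.
(a,b)_19: α=1, u≡7; β=1, v≡6 (mod 19); (7|19)=+1, (6|19)=+1; sign (−1)^1·+1^1·+1^1 = -1.
(a,b)_11: α=1, u≡8; β=-1, v≡3 (mod 11); (8|11)=-1, (3|11)=+1; sign (−1)^1·-1^-1·+1^1 = +1.
(a,b)_3: α=1, u≡2; β=1, v≡1 (mod 3); (2|3)=-1, (1|3)=+1; sign (−1)^1·-1^1·+1^1 = +1.
(a,b)_7: α=1, u≡1; β=6, v≡1 (mod 7); (1|7)=+1, (1|7)=+1; sign (−1)^0·+1^6·+1^1 = +1.
Ram(-21945, -72105) = {2, 19, 23, ∞}; no ℚ_2-point on the conic.

[2, 19, 23, inf]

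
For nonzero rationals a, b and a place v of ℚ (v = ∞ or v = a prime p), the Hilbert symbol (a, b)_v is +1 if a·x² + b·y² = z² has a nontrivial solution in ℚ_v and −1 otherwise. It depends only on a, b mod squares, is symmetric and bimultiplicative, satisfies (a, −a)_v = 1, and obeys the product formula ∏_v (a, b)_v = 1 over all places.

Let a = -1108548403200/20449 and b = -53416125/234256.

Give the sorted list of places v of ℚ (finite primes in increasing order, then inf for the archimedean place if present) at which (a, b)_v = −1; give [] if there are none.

[2, 5, 19, inf]

(a, b) ≡ (-17, -4845) mod (ℚ^×)²; places V = {2, 3, 5, 7, 11, 13, 17, 19, ∞}.
(a,b)_13: α=-2, u≡12; β=0, v≡12 (mod 13); (12|13)=+1, (12|13)=+1; sign (−1)^0·+1^0·+1^-2 = +1.
(a,b)_19: α=2, u≡12; β=1, v≡11 (mod 19); (12|19)=-1, (11|19)=+1; sign (−1)^0·-1^1·+1^2 = -1.
(a,b)_5: α=2, u≡3; β=3, v≡1 (mod 5); (3|5)=-1, (1|5)=+1; sign (−1)^0·-1^3·+1^2 = -1.
(a,b)_17: α=1, u≡13; β=1, v≡8 (mod 17); (13|17)=+1, (8|17)=+1; sign (−1)^0·+1^1·+1^1 = +1.
(a,b)_3: α=2, u≡1; β=3, v≡2 (mod 3); (1|3)=+1, (2|3)=-1; sign (−1)^0·+1^3·-1^2 = +1.
(a,b)_∞: sgn(-17)=−, sgn(-4845)=−, so -1.
(a,b)_11: α=-2, u≡1; β=-4, v≡8 (mod 11); (1|11)=+1, (8|11)=-1; sign (−1)^0·+1^-4·-1^-2 = +1.
(a,b)_2: α=14, β=-4; u≡7, v≡3 (mod 8); ε(u)ε(v)=1·1, αω(v)=14·1, βω(u)=-4·0; sum ≡ 1  ⇒  -1.
(a,b)_7: α=2, u≡4; β=2, v≡6 (mod 7); (4|7)=+1, (6|7)=-1; sign (−1)^0·+1^2·-1^2 = +1.
(-17, -4845 / ℚ) ramifies at {2, 5, 19, ∞}: a division algebra.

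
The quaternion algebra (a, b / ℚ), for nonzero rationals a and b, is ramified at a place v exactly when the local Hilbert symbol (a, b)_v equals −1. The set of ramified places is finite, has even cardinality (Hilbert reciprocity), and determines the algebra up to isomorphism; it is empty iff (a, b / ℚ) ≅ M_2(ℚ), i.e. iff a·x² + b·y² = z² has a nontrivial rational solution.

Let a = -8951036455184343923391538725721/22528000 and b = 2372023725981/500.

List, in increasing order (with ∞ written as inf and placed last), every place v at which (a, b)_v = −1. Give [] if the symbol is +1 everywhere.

Mod squares: a ≡ -95095, b ≡ 596505. Check v ∈ {∞, 2, 3, 5, 7, 11, 13, 19, 23}.
v=11: a=11^-1·(≡9), b=11^0·(≡6) mod 11; (9|11)=+1, (6|11)=-1; (−1)^{-1·0·5}·(+1)^0·(-1)^-1 = -1.
v=2: v_2(a)=-14, v_2(b)=-2; units ≡ 1, 1 (mod 8); ε·ε+αω+βω = 0·0+-14·0+-2·0 ≡ 0  ⇒  (a,b)_2 = +1.
v=13: a=13^9·(≡1), b=13^3·(≡11) mod 13; (1|13)=+1, (11|13)=-1; (−1)^{9·3·6}·(+1)^3·(-1)^9 = -1.
v=3: a=3^0·(≡2), b=3^1·(≡1) mod 3; (2|3)=-1, (1|3)=+1; (−1)^{0·1·1}·(-1)^1·(+1)^0 = -1.
v=∞: -95095 < 0 and 596505 > 0  ⇒  (a,b)_∞ = +1.
v=19: a=19^3·(≡6), b=19^1·(≡16) mod 19; (6|19)=+1, (16|19)=+1; (−1)^{3·1·9}·(+1)^1·(+1)^3 = -1.
v=5: a=5^-3·(≡1), b=5^-3·(≡4) mod 5; (1|5)=+1, (4|5)=+1; (−1)^{-3·-3·2}·(+1)^-3·(+1)^-3 = +1.
v=23: a=23^2·(≡10), b=23^1·(≡5) mod 23; (10|23)=-1, (5|23)=-1; (−1)^{2·1·11}·(-1)^1·(-1)^2 = -1.
v=7: a=7^17·(≡2), b=7^7·(≡4) mod 7; (2|7)=+1, (4|7)=+1; (−1)^{17·7·3}·(+1)^7·(+1)^17 = -1.
|Ram(-95095, 596505)| = 6, even; anisotropic at {3, 7, 11, 13, 19, 23}.

[3, 7, 11, 13, 19, 23]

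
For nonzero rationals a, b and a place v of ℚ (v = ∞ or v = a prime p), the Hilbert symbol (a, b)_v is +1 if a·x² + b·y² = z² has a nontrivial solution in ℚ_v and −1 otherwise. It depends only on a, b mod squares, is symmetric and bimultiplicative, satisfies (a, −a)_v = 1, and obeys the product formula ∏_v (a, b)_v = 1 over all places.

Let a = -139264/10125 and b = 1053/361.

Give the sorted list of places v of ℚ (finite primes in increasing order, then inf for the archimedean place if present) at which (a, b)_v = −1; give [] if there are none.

[2, 5]

(a, b) ≡ (-170, 13) mod (ℚ^×)²; places V = {2, 3, 5, 13, 17, 19, ∞}.
(a,b)_3: α=-4, u≡1; β=4, v≡1 (mod 3); (1|3)=+1, (1|3)=+1; sign (−1)^0·+1^4·+1^-4 = +1.
(a,b)_2: α=13, β=0; u≡3, v≡5 (mod 8); ε(u)ε(v)=1·0, αω(v)=13·1, βω(u)=0·1; sum ≡ 1  ⇒  -1.
(a,b)_19: α=0, u≡16; β=-2, v≡8 (mod 19); (16|19)=+1, (8|19)=-1; sign (−1)^0·+1^-2·-1^0 = +1.
(a,b)_13: α=0, u≡4; β=1, v≡12 (mod 13); (4|13)=+1, (12|13)=+1; sign (−1)^0·+1^1·+1^0 = +1.
(a,b)_17: α=1, u≡7; β=0, v≡4 (mod 17); (7|17)=-1, (4|17)=+1; sign (−1)^0·-1^0·+1^1 = +1.
(a,b)_5: α=-3, u≡1; β=0, v≡3 (mod 5); (1|5)=+1, (3|5)=-1; sign (−1)^0·+1^0·-1^-3 = -1.
(a,b)_∞: sgn(-170)=−, sgn(13)=+, so +1.
(-170, 13 / ℚ) ramifies at {2, 5}: a division algebra.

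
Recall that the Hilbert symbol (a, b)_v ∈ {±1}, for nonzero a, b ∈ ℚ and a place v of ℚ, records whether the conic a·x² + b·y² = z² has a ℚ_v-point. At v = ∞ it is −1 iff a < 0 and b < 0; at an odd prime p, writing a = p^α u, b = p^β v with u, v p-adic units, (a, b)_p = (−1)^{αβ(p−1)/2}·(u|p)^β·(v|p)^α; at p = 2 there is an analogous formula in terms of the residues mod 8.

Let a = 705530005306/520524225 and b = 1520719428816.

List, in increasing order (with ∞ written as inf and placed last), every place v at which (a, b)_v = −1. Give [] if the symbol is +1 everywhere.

[2, 17, 43, 47]

(a, b) ≡ (10234, 82861) mod (ℚ^×)²; places V = {2, 3, 5, 7, 13, 17, 19, 23, 41, 43, 47, ∞}.
(a,b)_17: α=1, u≡3; β=2, v≡10 (mod 17); (3|17)=-1, (10|17)=-1; sign (−1)^0·-1^2·-1^1 = -1.
(a,b)_∞: sgn(10234)=+, sgn(82861)=+, so +1.
(a,b)_41: α=0, u≡21; β=1, v≡3 (mod 41); (21|41)=+1, (3|41)=-1; sign (−1)^0·+1^1·-1^0 = +1.
(a,b)_2: α=1, β=4; u≡5, v≡5 (mod 8); ε(u)ε(v)=0·0, αω(v)=1·1, βω(u)=4·1; sum ≡ 1  ⇒  -1.
(a,b)_47: α=0, u≡13; β=1, v≡1 (mod 47); (13|47)=-1, (1|47)=+1; sign (−1)^0·-1^1·+1^0 = -1.
(a,b)_43: α=1, u≡16; β=1, v≡16 (mod 43); (16|43)=+1, (16|43)=+1; sign (−1)^1·+1^1·+1^1 = -1.
(a,b)_23: α=2, u≡20; β=0, v≡11 (mod 23); (20|23)=-1, (11|23)=-1; sign (−1)^0·-1^0·-1^2 = +1.
(a,b)_19: α=4, u≡12; β=0, v≡10 (mod 19); (12|19)=-1, (10|19)=-1; sign (−1)^0·-1^0·-1^4 = +1.
(a,b)_7: α=1, u≡5; β=2, v≡4 (mod 7); (5|7)=-1, (4|7)=+1; sign (−1)^0·-1^2·+1^1 = +1.
(a,b)_5: α=-2, u≡4; β=0, v≡1 (mod 5); (4|5)=+1, (1|5)=+1; sign (−1)^0·+1^0·+1^-2 = +1.
(a,b)_3: α=-6, u≡1; β=4, v≡1 (mod 3); (1|3)=+1, (1|3)=+1; sign (−1)^0·+1^4·+1^-6 = +1.
(a,b)_13: α=-4, u≡4; β=0, v≡3 (mod 13); (4|13)=+1, (3|13)=+1; sign (−1)^0·+1^0·+1^-4 = +1.
|Ram(10234, 82861)| = 4, even; anisotropic at {2, 17, 43, 47}.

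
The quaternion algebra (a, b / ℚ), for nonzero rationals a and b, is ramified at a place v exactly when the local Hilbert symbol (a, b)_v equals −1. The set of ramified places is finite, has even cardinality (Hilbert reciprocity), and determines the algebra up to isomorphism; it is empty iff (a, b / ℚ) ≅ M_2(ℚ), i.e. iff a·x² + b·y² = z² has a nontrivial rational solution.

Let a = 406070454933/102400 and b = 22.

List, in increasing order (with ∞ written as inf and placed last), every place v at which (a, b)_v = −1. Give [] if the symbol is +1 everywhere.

[2, 17, 19, 23]

(a, b) ≡ (245157, 22) mod (ℚ^×)²; places V = {2, 3, 5, 11, 13, 17, 19, 23, ∞}.
(a,b)_∞: sgn(245157)=+, sgn(22)=+, so +1.
(a,b)_3: α=5, u≡2; β=0, v≡1 (mod 3); (2|3)=-1, (1|3)=+1; sign (−1)^0·-1^0·+1^5 = +1.
(a,b)_11: α=3, u≡5; β=1, v≡2 (mod 11); (5|11)=+1, (2|11)=-1; sign (−1)^1·+1^1·-1^3 = +1.
(a,b)_17: α=1, u≡12; β=0, v≡5 (mod 17); (12|17)=-1, (5|17)=-1; sign (−1)^0·-1^0·-1^1 = -1.
(a,b)_23: α=1, u≡14; β=0, v≡22 (mod 23); (14|23)=-1, (22|23)=-1; sign (−1)^0·-1^0·-1^1 = -1.
(a,b)_19: α=1, u≡14; β=0, v≡3 (mod 19); (14|19)=-1, (3|19)=-1; sign (−1)^0·-1^0·-1^1 = -1.
(a,b)_5: α=-2, u≡3; β=0, v≡2 (mod 5); (3|5)=-1, (2|5)=-1; sign (−1)^0·-1^0·-1^-2 = +1.
(a,b)_2: α=-12, β=1; u≡5, v≡3 (mod 8); ε(u)ε(v)=0·1, αω(v)=-12·1, βω(u)=1·1; sum ≡ 1  ⇒  -1.
(a,b)_13: α=2, u≡3; β=0, v≡9 (mod 13); (3|13)=+1, (9|13)=+1; sign (−1)^0·+1^0·+1^2 = +1.
Ram(245157, 22) = {2, 17, 19, 23}; no ℚ_2-point on the conic.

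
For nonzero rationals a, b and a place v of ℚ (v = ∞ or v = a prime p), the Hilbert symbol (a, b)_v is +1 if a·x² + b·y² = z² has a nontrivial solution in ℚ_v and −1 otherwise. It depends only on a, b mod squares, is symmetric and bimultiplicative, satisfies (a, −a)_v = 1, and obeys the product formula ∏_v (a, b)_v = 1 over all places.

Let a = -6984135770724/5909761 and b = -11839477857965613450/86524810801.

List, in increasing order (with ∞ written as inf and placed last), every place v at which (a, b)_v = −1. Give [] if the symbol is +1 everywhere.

[2, inf]

Mod squares: a ≡ -161, b ≡ -42. Check v ∈ {∞, 2, 3, 5, 7, 11, 13, 17, 19, 23, 29}.
v=2: v_2(a)=2, v_2(b)=1; units ≡ 7, 3 (mod 8); ε·ε+αω+βω = 1·1+2·1+1·0 ≡ 1  ⇒  (a,b)_2 = -1.
v=13: a=13^-2·(≡8), b=13^-2·(≡12) mod 13; (8|13)=-1, (12|13)=+1; (−1)^{-2·-2·6}·(-1)^-2·(+1)^-2 = +1.
v=5: a=5^0·(≡1), b=5^2·(≡2) mod 5; (1|5)=+1, (2|5)=-1; (−1)^{0·2·2}·(+1)^2·(-1)^0 = +1.
v=23: a=23^1·(≡12), b=23^2·(≡13) mod 23; (12|23)=+1, (13|23)=+1; (−1)^{1·2·11}·(+1)^2·(+1)^1 = +1.
v=19: a=19^2·(≡10), b=19^4·(≡2) mod 19; (10|19)=-1, (2|19)=-1; (−1)^{2·4·9}·(-1)^4·(-1)^2 = +1.
v=17: a=17^-2·(≡8), b=17^-2·(≡8) mod 17; (8|17)=+1, (8|17)=+1; (−1)^{-2·-2·8}·(+1)^-2·(+1)^-2 = +1.
v=3: a=3^6·(≡1), b=3^5·(≡1) mod 3; (1|3)=+1, (1|3)=+1; (−1)^{6·5·1}·(+1)^5·(+1)^6 = +1.
v=29: a=29^2·(≡23), b=29^2·(≡23) mod 29; (23|29)=+1, (23|29)=+1; (−1)^{2·2·14}·(+1)^2·(+1)^2 = +1.
v=∞: -161 < 0 and -42 < 0  ⇒  (a,b)_∞ = -1.
v=7: a=7^3·(≡6), b=7^5·(≡1) mod 7; (6|7)=-1, (1|7)=+1; (−1)^{3·5·3}·(-1)^5·(+1)^3 = +1.
v=11: a=11^-2·(≡9), b=11^-6·(≡10) mod 11; (9|11)=+1, (10|11)=-1; (−1)^{-2·-6·5}·(+1)^-6·(-1)^-2 = +1.
Ram(-161, -42) = {2, ∞}; no ℚ_2-point on the conic.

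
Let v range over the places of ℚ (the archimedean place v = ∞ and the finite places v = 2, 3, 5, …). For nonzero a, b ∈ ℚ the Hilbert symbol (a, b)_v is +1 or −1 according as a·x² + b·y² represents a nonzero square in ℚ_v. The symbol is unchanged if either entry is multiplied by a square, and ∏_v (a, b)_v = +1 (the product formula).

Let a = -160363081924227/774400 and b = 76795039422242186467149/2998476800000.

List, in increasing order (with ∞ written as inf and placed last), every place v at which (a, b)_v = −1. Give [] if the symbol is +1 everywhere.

[5, 7, 23, 31]

Mod squares: a ≡ -2460563, b ≡ 534905. Check v ∈ {∞, 2, 3, 5, 7, 11, 13, 17, 23, 29, 31}.
v=7: a=7^1·(≡3), b=7^1·(≡6) mod 7; (3|7)=-1, (6|7)=-1; (−1)^{1·1·3}·(-1)^1·(-1)^1 = -1.
v=29: a=29^1·(≡25), b=29^1·(≡1) mod 29; (25|29)=+1, (1|29)=+1; (−1)^{1·1·14}·(+1)^1·(+1)^1 = +1.
v=5: a=5^-2·(≡3), b=5^-5·(≡4) mod 5; (3|5)=-1, (4|5)=+1; (−1)^{-2·-5·2}·(-1)^-5·(+1)^-2 = -1.
v=17: a=17^1·(≡4), b=17^1·(≡4) mod 17; (4|17)=+1, (4|17)=+1; (−1)^{1·1·8}·(+1)^1·(+1)^1 = +1.
v=11: a=11^-2·(≡3), b=11^-4·(≡10) mod 11; (3|11)=+1, (10|11)=-1; (−1)^{-2·-4·5}·(+1)^-4·(-1)^-2 = +1.
v=∞: -2460563 < 0 and 534905 > 0  ⇒  (a,b)_∞ = +1.
v=3: a=3^6·(≡1), b=3^12·(≡2) mod 3; (1|3)=+1, (2|3)=-1; (−1)^{6·12·1}·(+1)^12·(-1)^6 = +1.
v=23: a=23^3·(≡15), b=23^4·(≡22) mod 23; (15|23)=-1, (22|23)=-1; (−1)^{3·4·11}·(-1)^4·(-1)^3 = -1.
v=13: a=13^2·(≡10), b=13^6·(≡2) mod 13; (10|13)=+1, (2|13)=-1; (−1)^{2·6·6}·(+1)^6·(-1)^2 = +1.
v=2: v_2(a)=-8, v_2(b)=-16; units ≡ 5, 1 (mod 8); ε·ε+αω+βω = 0·0+-8·0+-16·1 ≡ 0  ⇒  (a,b)_2 = +1.
v=31: a=31^1·(≡25), b=31^1·(≡10) mod 31; (25|31)=+1, (10|31)=+1; (−1)^{1·1·15}·(+1)^1·(+1)^1 = -1.
(-2460563, 534905 / ℚ) ramifies at {5, 7, 23, 31}: a division algebra.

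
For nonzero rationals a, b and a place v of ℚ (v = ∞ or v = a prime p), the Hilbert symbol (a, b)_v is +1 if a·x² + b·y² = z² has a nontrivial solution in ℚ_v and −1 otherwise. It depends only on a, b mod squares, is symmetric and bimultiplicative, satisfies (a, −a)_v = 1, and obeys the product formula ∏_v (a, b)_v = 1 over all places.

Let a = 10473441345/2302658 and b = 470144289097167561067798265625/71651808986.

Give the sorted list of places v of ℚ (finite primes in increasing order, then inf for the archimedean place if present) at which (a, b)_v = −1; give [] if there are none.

Mod squares: a ≡ 74290, b ≡ 1027786. Check v ∈ {∞, 2, 3, 5, 17, 19, 23, 29, 37, 43, 59}.
v=3: a=3^4·(≡1), b=3^10·(≡1) mod 3; (1|3)=+1, (1|3)=+1; (−1)^{4·10·1}·(+1)^10·(+1)^4 = +1.
v=59: a=59^2·(≡46), b=59^2·(≡47) mod 59; (46|59)=+1, (47|59)=-1; (−1)^{2·2·29}·(+1)^2·(-1)^2 = +1.
v=∞: 74290 > 0 and 1027786 > 0  ⇒  (a,b)_∞ = +1.
v=17: a=17^1·(≡1), b=17^3·(≡7) mod 17; (1|17)=+1, (7|17)=-1; (−1)^{1·3·8}·(+1)^3·(-1)^1 = -1.
v=23: a=23^1·(≡21), b=23^4·(≡4) mod 23; (21|23)=-1, (4|23)=+1; (−1)^{1·4·11}·(-1)^4·(+1)^1 = +1.
v=43: a=43^0·(≡2), b=43^1·(≡26) mod 43; (2|43)=-1, (26|43)=-1; (−1)^{0·1·21}·(-1)^1·(-1)^0 = -1.
v=5: a=5^1·(≡3), b=5^6·(≡4) mod 5; (3|5)=-1, (4|5)=+1; (−1)^{1·6·2}·(-1)^6·(+1)^1 = +1.
v=19: a=19^1·(≡15), b=19^5·(≡7) mod 19; (15|19)=-1, (7|19)=+1; (−1)^{1·5·9}·(-1)^5·(+1)^1 = +1.
v=2: v_2(a)=-1, v_2(b)=-1; units ≡ 1, 5 (mod 8); ε·ε+αω+βω = 0·0+-1·1+-1·0 ≡ 1  ⇒  (a,b)_2 = -1.
v=29: a=29^-2·(≡2), b=29^-4·(≡19) mod 29; (2|29)=-1, (19|29)=-1; (−1)^{-2·-4·14}·(-1)^-4·(-1)^-2 = +1.
v=37: a=37^-2·(≡5), b=37^-3·(≡25) mod 37; (5|37)=-1, (25|37)=+1; (−1)^{-2·-3·18}·(-1)^-3·(+1)^-2 = -1.
Ram(74290, 1027786) = {2, 17, 37, 43}; no ℚ_2-point on the conic.

[2, 17, 37, 43]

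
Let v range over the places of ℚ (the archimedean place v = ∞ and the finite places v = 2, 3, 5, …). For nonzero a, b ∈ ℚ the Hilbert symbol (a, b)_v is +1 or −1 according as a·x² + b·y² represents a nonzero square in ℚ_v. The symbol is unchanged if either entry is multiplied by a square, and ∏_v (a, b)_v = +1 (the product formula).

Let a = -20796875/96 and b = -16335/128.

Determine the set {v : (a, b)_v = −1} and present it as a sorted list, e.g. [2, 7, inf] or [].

(a, b) ≡ (-66, -30) mod (ℚ^×)²; places V = {2, 3, 5, 11, ∞}.
(a,b)_2: α=-5, β=-7; u≡7, v≡1 (mod 8); ε(u)ε(v)=1·0, αω(v)=-5·0, βω(u)=-7·0; sum ≡ 0  ⇒  +1.
(a,b)_3: α=-1, u≡2; β=3, v≡2 (mod 3); (2|3)=-1, (2|3)=-1; sign (−1)^1·-1^3·-1^-1 = -1.
(a,b)_∞: sgn(-66)=−, sgn(-30)=−, so -1.
(a,b)_11: α=3, u≡9; β=2, v≡9 (mod 11); (9|11)=+1, (9|11)=+1; sign (−1)^0·+1^2·+1^3 = +1.
(a,b)_5: α=6, u≡4; β=1, v≡1 (mod 5); (4|5)=+1, (1|5)=+1; sign (−1)^0·+1^1·+1^6 = +1.
Ram(-66, -30) = {3, ∞}; no ℚ_3-point on the conic.

[3, inf]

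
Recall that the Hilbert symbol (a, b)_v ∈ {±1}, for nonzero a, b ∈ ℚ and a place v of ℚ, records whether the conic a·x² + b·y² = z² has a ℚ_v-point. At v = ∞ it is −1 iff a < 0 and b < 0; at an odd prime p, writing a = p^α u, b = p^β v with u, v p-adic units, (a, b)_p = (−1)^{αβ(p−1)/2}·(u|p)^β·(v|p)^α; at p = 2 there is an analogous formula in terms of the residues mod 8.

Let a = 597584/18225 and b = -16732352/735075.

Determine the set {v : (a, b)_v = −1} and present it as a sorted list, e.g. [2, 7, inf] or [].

(a, b) ≡ (221, -4641) mod (ℚ^×)²; places V = {2, 3, 5, 7, 11, 13, 17, ∞}.
(a,b)_17: α=1, u≡13; β=1, v≡15 (mod 17); (13|17)=+1, (15|17)=+1; sign (−1)^0·+1^1·+1^1 = +1.
(a,b)_2: α=4, β=6; u≡5, v≡7 (mod 8); ε(u)ε(v)=0·1, αω(v)=4·0, βω(u)=6·1; sum ≡ 0  ⇒  +1.
(a,b)_7: α=0, u≡2; β=1, v≡2 (mod 7); (2|7)=+1, (2|7)=+1; sign (−1)^0·+1^1·+1^0 = +1.
(a,b)_13: α=3, u≡1; β=3, v≡5 (mod 13); (1|13)=+1, (5|13)=-1; sign (−1)^0·+1^3·-1^3 = -1.
(a,b)_3: α=-6, u≡2; β=-5, v≡1 (mod 3); (2|3)=-1, (1|3)=+1; sign (−1)^0·-1^-5·+1^-6 = -1.
(a,b)_11: α=0, u≡1; β=-2, v≡4 (mod 11); (1|11)=+1, (4|11)=+1; sign (−1)^0·+1^-2·+1^0 = +1.
(a,b)_5: α=-2, u≡1; β=-2, v≡1 (mod 5); (1|5)=+1, (1|5)=+1; sign (−1)^0·+1^-2·+1^-2 = +1.
(a,b)_∞: sgn(221)=+, sgn(-4641)=−, so +1.
|Ram(221, -4641)| = 2, even; anisotropic at {3, 13}.

[3, 13]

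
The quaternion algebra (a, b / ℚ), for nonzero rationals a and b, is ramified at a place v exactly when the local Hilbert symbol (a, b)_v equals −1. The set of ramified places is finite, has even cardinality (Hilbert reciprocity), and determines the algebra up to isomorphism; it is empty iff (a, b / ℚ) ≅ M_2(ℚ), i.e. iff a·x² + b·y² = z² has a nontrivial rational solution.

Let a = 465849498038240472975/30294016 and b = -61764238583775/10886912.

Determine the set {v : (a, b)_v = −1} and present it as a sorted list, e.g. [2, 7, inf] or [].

[2, 7, 13, 29]

(a, b) ≡ (31, -60697) mod (ℚ^×)²; places V = {2, 3, 5, 7, 13, 23, 29, 31, 43, 47, ∞}.
(a,b)_5: α=2, u≡4; β=2, v≡2 (mod 5); (4|5)=+1, (2|5)=-1; sign (−1)^0·+1^2·-1^2 = +1.
(a,b)_43: α=-2, u≡16; β=-2, v≡2 (mod 43); (16|43)=+1, (2|43)=-1; sign (−1)^0·+1^-2·-1^-2 = +1.
(a,b)_3: α=12, u≡1; β=2, v≡2 (mod 3); (1|3)=+1, (2|3)=-1; sign (−1)^0·+1^2·-1^12 = +1.
(a,b)_13: α=4, u≡5; β=1, v≡7 (mod 13); (5|13)=-1, (7|13)=-1; sign (−1)^0·-1^1·-1^4 = -1.
(a,b)_23: α=0, u≡6; β=-1, v≡9 (mod 23); (6|23)=+1, (9|23)=+1; sign (−1)^0·+1^-1·+1^0 = +1.
(a,b)_29: α=2, u≡10; β=1, v≡24 (mod 29); (10|29)=-1, (24|29)=+1; sign (−1)^0·-1^1·+1^2 = -1.
(a,b)_47: α=0, u≡43; β=2, v≡6 (mod 47); (43|47)=-1, (6|47)=+1; sign (−1)^0·-1^2·+1^0 = +1.
(a,b)_7: α=2, u≡6; β=3, v≡1 (mod 7); (6|7)=-1, (1|7)=+1; sign (−1)^0·-1^3·+1^2 = -1.
(a,b)_∞: sgn(31)=+, sgn(-60697)=−, so +1.
(a,b)_31: α=3, u≡16; β=2, v≡16 (mod 31); (16|31)=+1, (16|31)=+1; sign (−1)^0·+1^2·+1^3 = +1.
(a,b)_2: α=-14, β=-8; u≡7, v≡7 (mod 8); ε(u)ε(v)=1·1, αω(v)=-14·0, βω(u)=-8·0; sum ≡ 1  ⇒  -1.
|Ram(31, -60697)| = 4, even; anisotropic at {2, 7, 13, 29}.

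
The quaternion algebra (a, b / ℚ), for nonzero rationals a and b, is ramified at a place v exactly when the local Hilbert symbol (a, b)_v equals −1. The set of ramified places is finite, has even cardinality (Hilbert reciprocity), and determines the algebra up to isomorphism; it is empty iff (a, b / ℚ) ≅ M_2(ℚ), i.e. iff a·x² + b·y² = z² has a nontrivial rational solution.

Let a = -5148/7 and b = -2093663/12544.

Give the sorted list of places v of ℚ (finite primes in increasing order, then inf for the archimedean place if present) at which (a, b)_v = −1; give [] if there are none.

[13, inf]

(a, b) ≡ (-1001, -143) mod (ℚ^×)²; places V = {2, 3, 7, 11, 13, ∞}.
(a,b)_13: α=1, u≡1; β=1, v≡7 (mod 13); (1|13)=+1, (7|13)=-1; sign (−1)^0·+1^1·-1^1 = -1.
(a,b)_7: α=-1, u≡4; β=-2, v≡4 (mod 7); (4|7)=+1, (4|7)=+1; sign (−1)^0·+1^-2·+1^-1 = +1.
(a,b)_11: α=1, u≡7; β=5, v≡5 (mod 11); (7|11)=-1, (5|11)=+1; sign (−1)^1·-1^5·+1^1 = +1.
(a,b)_3: α=2, u≡1; β=0, v≡1 (mod 3); (1|3)=+1, (1|3)=+1; sign (−1)^0·+1^0·+1^2 = +1.
(a,b)_∞: sgn(-1001)=−, sgn(-143)=−, so -1.
(a,b)_2: α=2, β=-8; u≡7, v≡1 (mod 8); ε(u)ε(v)=1·0, αω(v)=2·0, βω(u)=-8·0; sum ≡ 0  ⇒  +1.
|Ram(-1001, -143)| = 2, even; anisotropic at {13, ∞}.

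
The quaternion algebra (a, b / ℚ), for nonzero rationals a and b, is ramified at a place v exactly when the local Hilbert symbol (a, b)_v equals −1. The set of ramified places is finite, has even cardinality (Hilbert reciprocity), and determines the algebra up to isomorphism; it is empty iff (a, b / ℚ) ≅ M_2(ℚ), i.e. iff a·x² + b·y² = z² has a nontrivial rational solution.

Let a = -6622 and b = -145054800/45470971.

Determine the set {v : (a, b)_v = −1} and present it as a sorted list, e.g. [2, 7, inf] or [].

[43, inf]

Mod squares: a ≡ -6622, b ≡ -703. Check v ∈ {∞, 2, 3, 5, 7, 11, 13, 17, 19, 37, 43}.
v=2: v_2(a)=1, v_2(b)=4; units ≡ 1, 1 (mod 8); ε·ε+αω+βω = 0·0+1·0+4·0 ≡ 0  ⇒  (a,b)_2 = +1.
v=19: a=19^0·(≡9), b=19^-1·(≡5) mod 19; (9|19)=+1, (5|19)=+1; (−1)^{0·-1·9}·(+1)^-1·(+1)^0 = +1.
v=5: a=5^0·(≡3), b=5^2·(≡3) mod 5; (3|5)=-1, (3|5)=-1; (−1)^{0·2·2}·(-1)^2·(-1)^0 = +1.
v=43: a=43^1·(≡18), b=43^0·(≡42) mod 43; (18|43)=-1, (42|43)=-1; (−1)^{1·0·21}·(-1)^0·(-1)^1 = -1.
v=11: a=11^1·(≡3), b=11^2·(≡5) mod 11; (3|11)=+1, (5|11)=+1; (−1)^{1·2·5}·(+1)^2·(+1)^1 = +1.
v=17: a=17^0·(≡8), b=17^-2·(≡3) mod 17; (8|17)=+1, (3|17)=-1; (−1)^{0·-2·8}·(+1)^-2·(-1)^0 = +1.
v=37: a=37^0·(≡1), b=37^1·(≡20) mod 37; (1|37)=+1, (20|37)=-1; (−1)^{0·1·18}·(+1)^1·(-1)^0 = +1.
v=13: a=13^0·(≡8), b=13^-2·(≡10) mod 13; (8|13)=-1, (10|13)=+1; (−1)^{0·-2·6}·(-1)^-2·(+1)^0 = +1.
v=3: a=3^0·(≡2), b=3^4·(≡2) mod 3; (2|3)=-1, (2|3)=-1; (−1)^{0·4·1}·(-1)^4·(-1)^0 = +1.
v=∞: -6622 < 0 and -703 < 0  ⇒  (a,b)_∞ = -1.
v=7: a=7^1·(≡6), b=7^-2·(≡4) mod 7; (6|7)=-1, (4|7)=+1; (−1)^{1·-2·3}·(-1)^-2·(+1)^1 = +1.
(-6622, -703 / ℚ) ramifies at {43, ∞}: a division algebra.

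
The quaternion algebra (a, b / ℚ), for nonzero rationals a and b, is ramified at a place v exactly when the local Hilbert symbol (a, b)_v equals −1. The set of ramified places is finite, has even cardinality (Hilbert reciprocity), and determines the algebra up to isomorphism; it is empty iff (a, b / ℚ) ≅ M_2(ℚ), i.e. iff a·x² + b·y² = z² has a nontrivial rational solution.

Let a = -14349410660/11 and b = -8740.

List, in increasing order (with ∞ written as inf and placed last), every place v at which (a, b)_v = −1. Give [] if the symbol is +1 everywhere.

[23, inf]

Mod squares: a ≡ -715, b ≡ -2185. Check v ∈ {∞, 2, 5, 11, 13, 17, 19, 23}.
v=2: v_2(a)=2, v_2(b)=2; units ≡ 5, 7 (mod 8); ε·ε+αω+βω = 0·1+2·0+2·1 ≡ 0  ⇒  (a,b)_2 = +1.
v=∞: -715 < 0 and -2185 < 0  ⇒  (a,b)_∞ = -1.
v=13: a=13^1·(≡9), b=13^0·(≡9) mod 13; (9|13)=+1, (9|13)=+1; (−1)^{1·0·6}·(+1)^0·(+1)^1 = +1.
v=17: a=17^2·(≡1), b=17^0·(≡15) mod 17; (1|17)=+1, (15|17)=+1; (−1)^{2·0·8}·(+1)^0·(+1)^2 = +1.
v=11: a=11^-1·(≡9), b=11^0·(≡5) mod 11; (9|11)=+1, (5|11)=+1; (−1)^{-1·0·5}·(+1)^0·(+1)^-1 = +1.
v=5: a=5^1·(≡3), b=5^1·(≡2) mod 5; (3|5)=-1, (2|5)=-1; (−1)^{1·1·2}·(-1)^1·(-1)^1 = +1.
v=19: a=19^2·(≡9), b=19^1·(≡15) mod 19; (9|19)=+1, (15|19)=-1; (−1)^{2·1·9}·(+1)^1·(-1)^2 = +1.
v=23: a=23^2·(≡14), b=23^1·(≡11) mod 23; (14|23)=-1, (11|23)=-1; (−1)^{2·1·11}·(-1)^1·(-1)^2 = -1.
(-715, -2185 / ℚ) ramifies at {23, ∞}: a division algebra.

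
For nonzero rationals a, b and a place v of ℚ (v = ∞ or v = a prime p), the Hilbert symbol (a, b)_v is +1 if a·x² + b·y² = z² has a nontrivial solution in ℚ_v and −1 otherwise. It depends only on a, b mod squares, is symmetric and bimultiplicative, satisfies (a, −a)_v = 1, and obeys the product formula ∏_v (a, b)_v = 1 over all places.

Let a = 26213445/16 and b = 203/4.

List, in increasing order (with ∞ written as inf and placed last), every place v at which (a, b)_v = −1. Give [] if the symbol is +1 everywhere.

[5, 7, 19, 23, 29, 31]

Mod squares: a ≡ 2912605, b ≡ 203. Check v ∈ {∞, 2, 3, 5, 7, 19, 23, 29, 31, 43}.
v=31: a=31^1·(≡16), b=31^0·(≡12) mod 31; (16|31)=+1, (12|31)=-1; (−1)^{1·0·15}·(+1)^0·(-1)^1 = -1.
v=29: a=29^0·(≡27), b=29^1·(≡9) mod 29; (27|29)=-1, (9|29)=+1; (−1)^{0·1·14}·(-1)^1·(+1)^0 = -1.
v=23: a=23^1·(≡17), b=23^0·(≡22) mod 23; (17|23)=-1, (22|23)=-1; (−1)^{1·0·11}·(-1)^0·(-1)^1 = -1.
v=∞: 2912605 > 0 and 203 > 0  ⇒  (a,b)_∞ = +1.
v=43: a=43^1·(≡11), b=43^0·(≡40) mod 43; (11|43)=+1, (40|43)=+1; (−1)^{1·0·21}·(+1)^0·(+1)^1 = +1.
v=19: a=19^1·(≡10), b=19^0·(≡8) mod 19; (10|19)=-1, (8|19)=-1; (−1)^{1·0·9}·(-1)^0·(-1)^1 = -1.
v=2: v_2(a)=-4, v_2(b)=-2; units ≡ 5, 3 (mod 8); ε·ε+αω+βω = 0·1+-4·1+-2·1 ≡ 0  ⇒  (a,b)_2 = +1.
v=5: a=5^1·(≡4), b=5^0·(≡2) mod 5; (4|5)=+1, (2|5)=-1; (−1)^{1·0·2}·(+1)^0·(-1)^1 = -1.
v=7: a=7^0·(≡3), b=7^1·(≡2) mod 7; (3|7)=-1, (2|7)=+1; (−1)^{0·1·3}·(-1)^1·(+1)^0 = -1.
v=3: a=3^2·(≡1), b=3^0·(≡2) mod 3; (1|3)=+1, (2|3)=-1; (−1)^{2·0·1}·(+1)^0·(-1)^2 = +1.
Ram(2912605, 203) = {5, 7, 19, 23, 29, 31}; no ℚ_5-point on the conic.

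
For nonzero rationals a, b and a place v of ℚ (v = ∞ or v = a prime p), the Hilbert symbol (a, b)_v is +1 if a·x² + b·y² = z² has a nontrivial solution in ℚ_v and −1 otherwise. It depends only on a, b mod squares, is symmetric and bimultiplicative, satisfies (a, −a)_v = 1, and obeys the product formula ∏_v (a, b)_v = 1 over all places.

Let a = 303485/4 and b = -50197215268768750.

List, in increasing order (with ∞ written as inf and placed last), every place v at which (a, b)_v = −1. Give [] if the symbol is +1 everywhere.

[2, 5, 7, 23]

(a, b) ≡ (303485, -11532430) mod (ℚ^×)²; places V = {2, 5, 7, 13, 19, 23, 29, ∞}.
(a,b)_∞: sgn(303485)=+, sgn(-11532430)=−, so +1.
(a,b)_5: α=1, u≡3; β=5, v≡4 (mod 5); (3|5)=-1, (4|5)=+1; sign (−1)^0·-1^5·+1^1 = -1.
(a,b)_13: α=1, u≡9; β=3, v≡3 (mod 13); (9|13)=+1, (3|13)=+1; sign (−1)^0·+1^3·+1^1 = +1.
(a,b)_2: α=-2, β=1; u≡5, v≡1 (mod 8); ε(u)ε(v)=0·0, αω(v)=-2·0, βω(u)=1·1; sum ≡ 1  ⇒  -1.
(a,b)_7: α=1, u≡1; β=3, v≡4 (mod 7); (1|7)=+1, (4|7)=+1; sign (−1)^1·+1^3·+1^1 = -1.
(a,b)_19: α=0, u≡9; β=1, v≡6 (mod 19); (9|19)=+1, (6|19)=+1; sign (−1)^0·+1^1·+1^0 = +1.
(a,b)_29: α=1, u≡28; β=3, v≡23 (mod 29); (28|29)=+1, (23|29)=+1; sign (−1)^0·+1^3·+1^1 = +1.
(a,b)_23: α=1, u≡4; β=1, v≡9 (mod 23); (4|23)=+1, (9|23)=+1; sign (−1)^1·+1^1·+1^1 = -1.
|Ram(303485, -11532430)| = 4, even; anisotropic at {2, 5, 7, 23}.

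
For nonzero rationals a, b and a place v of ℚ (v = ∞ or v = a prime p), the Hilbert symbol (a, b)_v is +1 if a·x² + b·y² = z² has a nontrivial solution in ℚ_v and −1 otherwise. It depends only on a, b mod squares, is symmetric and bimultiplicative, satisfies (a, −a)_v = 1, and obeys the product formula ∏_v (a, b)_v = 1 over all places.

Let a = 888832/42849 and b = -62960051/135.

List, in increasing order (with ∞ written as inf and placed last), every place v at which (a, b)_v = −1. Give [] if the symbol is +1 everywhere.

Mod squares: a ≡ 217, b ≡ -159285. Check v ∈ {∞, 2, 3, 5, 7, 11, 23, 31, 37, 41}.
v=31: a=31^1·(≡4), b=31^0·(≡13) mod 31; (4|31)=+1, (13|31)=-1; (−1)^{1·0·15}·(+1)^0·(-1)^1 = -1.
v=2: v_2(a)=12, v_2(b)=0; units ≡ 1, 3 (mod 8); ε·ε+αω+βω = 0·1+12·1+0·0 ≡ 0  ⇒  (a,b)_2 = +1.
v=3: a=3^-4·(≡1), b=3^-3·(≡2) mod 3; (1|3)=+1, (2|3)=-1; (−1)^{-4·-3·1}·(+1)^-3·(-1)^-4 = +1.
v=7: a=7^1·(≡5), b=7^3·(≡2) mod 7; (5|7)=-1, (2|7)=+1; (−1)^{1·3·3}·(-1)^3·(+1)^1 = +1.
v=41: a=41^0·(≡29), b=41^1·(≡31) mod 41; (29|41)=-1, (31|41)=+1; (−1)^{0·1·20}·(-1)^1·(+1)^0 = -1.
v=23: a=23^-2·(≡17), b=23^0·(≡4) mod 23; (17|23)=-1, (4|23)=+1; (−1)^{-2·0·11}·(-1)^0·(+1)^-2 = +1.
v=∞: 217 > 0 and -159285 < 0  ⇒  (a,b)_∞ = +1.
v=11: a=11^0·(≡8), b=11^2·(≡8) mod 11; (8|11)=-1, (8|11)=-1; (−1)^{0·2·5}·(-1)^2·(-1)^0 = +1.
v=5: a=5^0·(≡3), b=5^-1·(≡2) mod 5; (3|5)=-1, (2|5)=-1; (−1)^{0·-1·2}·(-1)^-1·(-1)^0 = -1.
v=37: a=37^0·(≡6), b=37^1·(≡8) mod 37; (6|37)=-1, (8|37)=-1; (−1)^{0·1·18}·(-1)^1·(-1)^0 = -1.
(217, -159285 / ℚ) ramifies at {5, 31, 37, 41}: a division algebra.

[5, 31, 37, 41]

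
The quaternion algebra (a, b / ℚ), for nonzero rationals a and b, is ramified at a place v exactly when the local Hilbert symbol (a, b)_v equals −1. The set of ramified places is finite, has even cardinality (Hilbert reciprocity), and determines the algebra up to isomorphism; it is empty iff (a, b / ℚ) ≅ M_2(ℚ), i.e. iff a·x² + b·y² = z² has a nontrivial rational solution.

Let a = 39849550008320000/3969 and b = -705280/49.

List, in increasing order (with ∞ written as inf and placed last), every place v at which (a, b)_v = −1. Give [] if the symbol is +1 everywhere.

[2, 5, 19, 29]

(a, b) ≡ (12818, -2755) mod (ℚ^×)²; places V = {2, 3, 5, 7, 13, 17, 19, 29, ∞}.
(a,b)_19: α=2, u≡18; β=1, v≡4 (mod 19); (18|19)=-1, (4|19)=+1; sign (−1)^0·-1^1·+1^2 = -1.
(a,b)_17: α=1, u≡10; β=0, v≡9 (mod 17); (10|17)=-1, (9|17)=+1; sign (−1)^0·-1^0·+1^1 = +1.
(a,b)_7: α=-2, u≡1; β=-2, v≡5 (mod 7); (1|7)=+1, (5|7)=-1; sign (−1)^0·+1^-2·-1^-2 = +1.
(a,b)_5: α=4, u≡3; β=1, v≡1 (mod 5); (3|5)=-1, (1|5)=+1; sign (−1)^0·-1^1·+1^4 = -1.
(a,b)_2: α=15, β=8; u≡1, v≡5 (mod 8); ε(u)ε(v)=0·0, αω(v)=15·1, βω(u)=8·0; sum ≡ 1  ⇒  -1.
(a,b)_3: α=-4, u≡2; β=0, v≡2 (mod 3); (2|3)=-1, (2|3)=-1; sign (−1)^0·-1^0·-1^-4 = +1.
(a,b)_29: α=3, u≡16; β=1, v≡2 (mod 29); (16|29)=+1, (2|29)=-1; sign (−1)^0·+1^1·-1^3 = -1.
(a,b)_∞: sgn(12818)=+, sgn(-2755)=−, so +1.
(a,b)_13: α=1, u≡2; β=0, v≡10 (mod 13); (2|13)=-1, (10|13)=+1; sign (−1)^0·-1^0·+1^1 = +1.
Ram(12818, -2755) = {2, 5, 19, 29}; no ℚ_2-point on the conic.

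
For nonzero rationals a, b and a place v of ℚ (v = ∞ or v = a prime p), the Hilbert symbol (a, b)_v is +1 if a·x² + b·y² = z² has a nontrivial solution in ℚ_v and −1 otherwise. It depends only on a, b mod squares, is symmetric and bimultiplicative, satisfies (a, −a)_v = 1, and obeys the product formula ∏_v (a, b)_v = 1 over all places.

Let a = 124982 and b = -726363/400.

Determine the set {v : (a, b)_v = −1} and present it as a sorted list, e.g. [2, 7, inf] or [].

(a, b) ≡ (124982, -667) mod (ℚ^×)²; places V = {2, 3, 5, 11, 13, 19, 23, 29, ∞}.
(a,b)_23: α=1, u≡6; β=1, v≡10 (mod 23); (6|23)=+1, (10|23)=-1; sign (−1)^1·+1^1·-1^1 = +1.
(a,b)_2: α=1, β=-4; u≡3, v≡5 (mod 8); ε(u)ε(v)=1·0, αω(v)=1·1, βω(u)=-4·1; sum ≡ 1  ⇒  -1.
(a,b)_19: α=1, u≡4; β=0, v≡7 (mod 19); (4|19)=+1, (7|19)=+1; sign (−1)^0·+1^0·+1^1 = +1.
(a,b)_29: α=0, u≡21; β=1, v≡13 (mod 29); (21|29)=-1, (13|29)=+1; sign (−1)^0·-1^1·+1^0 = -1.
(a,b)_∞: sgn(124982)=+, sgn(-667)=−, so +1.
(a,b)_11: α=1, u≡10; β=2, v≡9 (mod 11); (10|11)=-1, (9|11)=+1; sign (−1)^0·-1^2·+1^1 = +1.
(a,b)_13: α=1, u≡7; β=0, v≡9 (mod 13); (7|13)=-1, (9|13)=+1; sign (−1)^0·-1^0·+1^1 = +1.
(a,b)_5: α=0, u≡2; β=-2, v≡2 (mod 5); (2|5)=-1, (2|5)=-1; sign (−1)^0·-1^-2·-1^0 = +1.
(a,b)_3: α=0, u≡2; β=2, v≡2 (mod 3); (2|3)=-1, (2|3)=-1; sign (−1)^0·-1^2·-1^0 = +1.
Ram(124982, -667) = {2, 29}; no ℚ_2-point on the conic.

[2, 29]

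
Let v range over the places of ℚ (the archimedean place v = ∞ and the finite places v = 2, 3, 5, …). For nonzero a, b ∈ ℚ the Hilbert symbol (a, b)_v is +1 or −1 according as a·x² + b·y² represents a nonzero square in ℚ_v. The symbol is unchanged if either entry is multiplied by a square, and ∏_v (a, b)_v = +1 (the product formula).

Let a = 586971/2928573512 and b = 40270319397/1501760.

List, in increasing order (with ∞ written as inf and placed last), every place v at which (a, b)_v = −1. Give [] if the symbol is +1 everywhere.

[2, 5]

(a, b) ≡ (22, 5005) mod (ℚ^×)²; places V = {2, 3, 5, 7, 11, 13, 19, 53, ∞}.
(a,b)_3: α=2, u≡1; β=6, v≡1 (mod 3); (1|3)=+1, (1|3)=+1; sign (−1)^0·+1^6·+1^2 = +1.
(a,b)_∞: sgn(22)=+, sgn(5005)=+, so +1.
(a,b)_13: α=0, u≡3; β=-1, v≡11 (mod 13); (3|13)=+1, (11|13)=-1; sign (−1)^0·+1^-1·-1^0 = +1.
(a,b)_19: α=-4, u≡3; β=-2, v≡8 (mod 19); (3|19)=-1, (8|19)=-1; sign (−1)^0·-1^-2·-1^-4 = +1.
(a,b)_2: α=-3, β=-6; u≡3, v≡5 (mod 8); ε(u)ε(v)=1·0, αω(v)=-3·1, βω(u)=-6·1; sum ≡ 1  ⇒  -1.
(a,b)_7: α=2, u≡4; β=3, v≡2 (mod 7); (4|7)=+1, (2|7)=+1; sign (−1)^0·+1^3·+1^2 = +1.
(a,b)_53: α=-2, u≡31; β=0, v≡33 (mod 53); (31|53)=-1, (33|53)=-1; sign (−1)^0·-1^0·-1^-2 = +1.
(a,b)_5: α=0, u≡3; β=-1, v≡1 (mod 5); (3|5)=-1, (1|5)=+1; sign (−1)^0·-1^-1·+1^0 = -1.
(a,b)_11: α=3, u≡8; β=5, v≡4 (mod 11); (8|11)=-1, (4|11)=+1; sign (−1)^1·-1^5·+1^3 = +1.
|Ram(22, 5005)| = 2, even; anisotropic at {2, 5}.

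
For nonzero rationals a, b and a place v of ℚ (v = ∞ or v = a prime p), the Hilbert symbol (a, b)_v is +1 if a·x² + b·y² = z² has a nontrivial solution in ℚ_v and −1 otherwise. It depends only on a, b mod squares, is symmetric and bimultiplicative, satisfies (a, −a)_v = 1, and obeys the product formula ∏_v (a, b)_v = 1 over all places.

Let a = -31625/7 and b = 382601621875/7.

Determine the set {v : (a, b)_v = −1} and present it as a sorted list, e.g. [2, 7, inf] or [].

(a, b) ≡ (-8855, 35414365) mod (ℚ^×)²; places V = {2, 5, 7, 11, 23, 29, 37, 41, ∞}.
(a,b)_5: α=3, u≡1; β=5, v≡2 (mod 5); (1|5)=+1, (2|5)=-1; sign (−1)^0·+1^5·-1^3 = -1.
(a,b)_23: α=1, u≡4; β=1, v≡22 (mod 23); (4|23)=+1, (22|23)=-1; sign (−1)^1·+1^1·-1^1 = +1.
(a,b)_29: α=0, u≡2; β=1, v≡9 (mod 29); (2|29)=-1, (9|29)=+1; sign (−1)^0·-1^1·+1^0 = -1.
(a,b)_41: α=0, u≡39; β=1, v≡37 (mod 41); (39|41)=+1, (37|41)=+1; sign (−1)^0·+1^1·+1^0 = +1.
(a,b)_37: α=0, u≡12; β=1, v≡2 (mod 37); (12|37)=+1, (2|37)=-1; sign (−1)^0·+1^1·-1^0 = +1.
(a,b)_2: α=0, β=0; u≡1, v≡5 (mod 8); ε(u)ε(v)=0·0, αω(v)=0·1, βω(u)=0·0; sum ≡ 0  ⇒  +1.
(a,b)_∞: sgn(-8855)=−, sgn(35414365)=+, so +1.
(a,b)_7: α=-1, u≡1; β=-1, v≡4 (mod 7); (1|7)=+1, (4|7)=+1; sign (−1)^1·+1^-1·+1^-1 = -1.
(a,b)_11: α=1, u≡1; β=2, v≡10 (mod 11); (1|11)=+1, (10|11)=-1; sign (−1)^0·+1^2·-1^1 = -1.
(-8855, 35414365 / ℚ) ramifies at {5, 7, 11, 29}: a division algebra.

[5, 7, 11, 29]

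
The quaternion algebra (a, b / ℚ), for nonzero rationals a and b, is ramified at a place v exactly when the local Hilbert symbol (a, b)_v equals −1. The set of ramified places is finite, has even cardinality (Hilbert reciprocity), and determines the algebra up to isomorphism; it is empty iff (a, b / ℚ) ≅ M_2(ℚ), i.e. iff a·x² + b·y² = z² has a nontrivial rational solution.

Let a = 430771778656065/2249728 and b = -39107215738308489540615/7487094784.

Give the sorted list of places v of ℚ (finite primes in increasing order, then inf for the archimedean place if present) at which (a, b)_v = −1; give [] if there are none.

[5, 7, 11, 13]

(a, b) ≡ (203408205, -39215) mod (ℚ^×)²; places V = {2, 3, 5, 7, 11, 13, 19, 23, 31, 53, ∞}.
(a,b)_∞: sgn(203408205)=+, sgn(-39215)=−, so +1.
(a,b)_5: α=1, u≡1; β=1, v≡3 (mod 5); (1|5)=+1, (3|5)=-1; sign (−1)^0·+1^1·-1^1 = -1.
(a,b)_53: α=2, u≡18; β=4, v≡35 (mod 53); (18|53)=-1, (35|53)=-1; sign (−1)^0·-1^4·-1^2 = +1.
(a,b)_11: α=3, u≡6; β=3, v≡7 (mod 11); (6|11)=-1, (7|11)=-1; sign (−1)^1·-1^3·-1^3 = -1.
(a,b)_7: α=1, u≡6; β=2, v≡5 (mod 7); (6|7)=-1, (5|7)=-1; sign (−1)^0·-1^2·-1^1 = -1.
(a,b)_23: α=1, u≡13; β=1, v≡19 (mod 23); (13|23)=+1, (19|23)=-1; sign (−1)^1·+1^1·-1^1 = +1.
(a,b)_13: α=-3, u≡8; β=-4, v≡2 (mod 13); (8|13)=-1, (2|13)=-1; sign (−1)^0·-1^-4·-1^-3 = -1.
(a,b)_31: α=1, u≡19; β=1, v≡17 (mod 31); (19|31)=+1, (17|31)=-1; sign (−1)^1·+1^1·-1^1 = +1.
(a,b)_3: α=5, u≡2; β=10, v≡1 (mod 3); (2|3)=-1, (1|3)=+1; sign (−1)^0·-1^10·+1^5 = +1.
(a,b)_19: α=1, u≡15; β=2, v≡17 (mod 19); (15|19)=-1, (17|19)=+1; sign (−1)^0·-1^2·+1^1 = +1.
(a,b)_2: α=-10, β=-18; u≡5, v≡1 (mod 8); ε(u)ε(v)=0·0, αω(v)=-10·0, βω(u)=-18·1; sum ≡ 0  ⇒  +1.
|Ram(203408205, -39215)| = 4, even; anisotropic at {5, 7, 11, 13}.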